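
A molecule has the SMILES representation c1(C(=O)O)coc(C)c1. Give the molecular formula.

Atom tally by fragment:
  furan ring core → C:4 H:4 O:1
  (− 2 ring H displaced by substituents)
  + COOH → C:1 H:1 O:2
  + CH3 → C:1 H:3
Element totals:
  C: 6
  H: 6
  O: 3

C6H6O3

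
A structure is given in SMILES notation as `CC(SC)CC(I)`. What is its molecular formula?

C5H11IS

Atom tally by fragment:
  CH3 → C:1 H:3
  CH(SCH3) → C:2 H:4 S:1
  CH2 → C:1 H:2
  CH2I → C:1 H:2 I:1
Element totals:
  C: 5
  H: 11
  I: 1
  S: 1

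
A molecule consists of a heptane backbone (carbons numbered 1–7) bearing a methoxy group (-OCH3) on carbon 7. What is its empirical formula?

Atom tally by fragment:
  CH3 → C:1 H:3
  CH2 → C:1 H:2
  CH2 → C:1 H:2
  CH2 → C:1 H:2
  CH2 → C:1 H:2
  CH2 → C:1 H:2
  CH2OCH3 → C:2 H:5 O:1
Element totals:
  C: 8
  H: 18
  O: 1
Molecular formula: C8H18O.
gcd of subscripts (8, 18, 1) = 1, so the empirical formula equals the molecular formula.

C8H18O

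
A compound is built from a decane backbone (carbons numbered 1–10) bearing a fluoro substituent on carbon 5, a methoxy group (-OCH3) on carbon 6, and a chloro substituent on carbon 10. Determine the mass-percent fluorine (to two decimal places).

8.45%

Atom tally by fragment:
  CH3 → C:1 H:3
  CH2 → C:1 H:2
  CH2 → C:1 H:2
  CH2 → C:1 H:2
  CH(F) → C:1 H:1 F:1
  CH(OCH3) → C:2 H:4 O:1
  CH2 → C:1 H:2
  CH2 → C:1 H:2
  CH2 → C:1 H:2
  CH2Cl → C:1 H:2 Cl:1
Element totals:
  C: 11
  H: 22
  Cl: 1
  F: 1
  O: 1
Molecular formula: C11H22ClFO.
Molar mass = 224.744 g/mol.
Mass from F: 1 × 18.998 = 18.998 g/mol.
%F = 18.998 / 224.744 × 100 = 8.45%.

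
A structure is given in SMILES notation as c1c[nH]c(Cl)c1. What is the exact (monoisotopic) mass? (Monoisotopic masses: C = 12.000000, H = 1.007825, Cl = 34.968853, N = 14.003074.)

101.0032

Atom tally by fragment:
  pyrrole ring core → C:4 H:5 N:1
  (− 1 ring H displaced by substituents)
  + Cl → Cl:1
Element totals:
  C: 4
  H: 4
  Cl: 1
  N: 1
Molecular formula: C4H4ClN.
  M = 4(12.0) + 4(1.007825) + 34.968853 + 14.003074
    = 48.000000 + 4.031300 + 34.968853 + 14.003074 = 101.003227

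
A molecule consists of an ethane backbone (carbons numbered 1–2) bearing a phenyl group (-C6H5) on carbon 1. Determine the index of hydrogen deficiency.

4

Atom tally by fragment:
  C6H5CH2 → C:7 H:7
  CH3 → C:1 H:3
Element totals:
  C: 8
  H: 10
Molecular formula: C8H10.
DoU = (2C + 2 + N − H − X) / 2 = (2·8 + 2 + 0 − 10 − 0) / 2 = 4.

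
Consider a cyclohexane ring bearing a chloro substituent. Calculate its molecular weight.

118.60 g/mol

Atom tally by fragment:
  cyclohexane ring core → C:6 H:12
  (− 1 ring H displaced by substituents)
  + Cl → Cl:1
Element totals:
  C: 6
  H: 11
  Cl: 1
Molecular formula: C6H11Cl.
  M = 6(12.011) + 11(1.008) + 35.45
    = 72.066 + 11.088 + 35.450 = 118.604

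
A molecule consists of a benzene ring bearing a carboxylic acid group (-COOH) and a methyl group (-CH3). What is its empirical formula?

C4H4O

Atom tally by fragment:
  benzene ring core → C:6 H:6
  (− 2 ring H displaced by substituents)
  + COOH → C:1 H:1 O:2
  + CH3 → C:1 H:3
Element totals:
  C: 8
  H: 8
  O: 2
Molecular formula: C8H8O2.
gcd of subscripts = 2; dividing each by 2:
  C: 8/2 = 4
  H: 8/2 = 4
  O: 2/2 = 1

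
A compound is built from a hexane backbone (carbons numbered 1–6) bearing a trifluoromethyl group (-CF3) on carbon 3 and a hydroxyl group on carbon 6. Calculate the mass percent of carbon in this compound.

Atom tally by fragment:
  CH3 → C:1 H:3
  CH2 → C:1 H:2
  CH(CF3) → C:2 H:1 F:3
  CH2 → C:1 H:2
  CH2 → C:1 H:2
  CH2OH → C:1 H:3 O:1
Element totals:
  C: 7
  H: 13
  F: 3
  O: 1
Molecular formula: C7H13F3O.
Molar mass = 170.174 g/mol.
Mass from C: 7 × 12.011 = 84.077 g/mol.
%C = 84.077 / 170.174 × 100 = 49.41%.

49.41%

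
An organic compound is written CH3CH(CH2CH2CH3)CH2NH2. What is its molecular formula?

C6H15N

Element totals:
  C: 6
  H: 15
  N: 1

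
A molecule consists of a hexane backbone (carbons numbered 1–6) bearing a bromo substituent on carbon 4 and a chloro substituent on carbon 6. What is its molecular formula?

Atom tally by fragment:
  CH3 → C:1 H:3
  CH2 → C:1 H:2
  CH2 → C:1 H:2
  CH(Br) → C:1 H:1 Br:1
  CH2 → C:1 H:2
  CH2Cl → C:1 H:2 Cl:1
Element totals:
  C: 6
  H: 12
  Br: 1
  Cl: 1

C6H12BrCl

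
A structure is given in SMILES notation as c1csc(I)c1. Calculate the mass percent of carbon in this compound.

22.87%

Atom tally by fragment:
  thiophene ring core → C:4 H:4 S:1
  (− 1 ring H displaced by substituents)
  + I → I:1
Element totals:
  C: 4
  H: 3
  I: 1
  S: 1
Molecular formula: C4H3IS.
Molar mass = 210.032 g/mol.
Mass from C: 4 × 12.011 = 48.044 g/mol.
%C = 48.044 / 210.032 × 100 = 22.87%.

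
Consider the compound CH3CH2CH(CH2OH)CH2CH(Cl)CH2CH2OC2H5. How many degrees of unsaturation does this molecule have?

0

Atom tally by fragment:
  CH3 → C:1 H:3
  CH2 → C:1 H:2
  CH(CH2OH) → C:2 H:4 O:1
  CH2 → C:1 H:2
  CH(Cl) → C:1 H:1 Cl:1
  CH2 → C:1 H:2
  CH2OC2H5 → C:3 H:7 O:1
Element totals:
  C: 10
  H: 21
  Cl: 1
  O: 2
Molecular formula: C10H21ClO2.
DoU = (2C + 2 + N − H − X) / 2 = (2·10 + 2 + 0 − 21 − 1) / 2 = 0.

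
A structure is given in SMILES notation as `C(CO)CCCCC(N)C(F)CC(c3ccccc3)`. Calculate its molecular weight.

267.39 g/mol

Atom tally by fragment:
  HOCH2CH2 → C:2 H:5 O:1
  CH2 → C:1 H:2
  CH2 → C:1 H:2
  CH2 → C:1 H:2
  CH2 → C:1 H:2
  CH(NH2) → C:1 H:3 N:1
  CH(F) → C:1 H:1 F:1
  CH2 → C:1 H:2
  CH2C6H5 → C:7 H:7
Element totals:
  C: 16
  H: 26
  F: 1
  N: 1
  O: 1
Molecular formula: C16H26FNO.
  M = 16(12.011) + 26(1.008) + 18.998 + 14.007 + 15.999
    = 192.176 + 26.208 + 18.998 + 14.007 + 15.999 = 267.388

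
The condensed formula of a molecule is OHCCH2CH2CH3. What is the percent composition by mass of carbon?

66.63%

Atom tally by fragment:
  OHCCH2 → C:2 H:3 O:1
  CH2 → C:1 H:2
  CH3 → C:1 H:3
Element totals:
  C: 4
  H: 8
  O: 1
Molecular formula: C4H8O.
Molar mass = 72.107 g/mol.
Mass from C: 4 × 12.011 = 48.044 g/mol.
%C = 48.044 / 72.107 × 100 = 66.63%.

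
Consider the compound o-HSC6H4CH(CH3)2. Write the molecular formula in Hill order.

Atom tally by fragment:
  benzene ring core → C:6 H:6
  (− 2 ring H displaced by substituents)
  + SH → S:1 H:1
  + CH(CH3)2 → C:3 H:7
Element totals:
  C: 9
  H: 12
  S: 1

C9H12S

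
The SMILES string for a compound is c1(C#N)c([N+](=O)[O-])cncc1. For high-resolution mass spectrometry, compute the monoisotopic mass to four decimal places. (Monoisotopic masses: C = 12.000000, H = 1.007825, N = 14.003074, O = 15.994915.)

Atom tally by fragment:
  pyridine ring core → C:5 H:5 N:1
  (− 2 ring H displaced by substituents)
  + CN → C:1 N:1
  + NO2 → N:1 O:2
Element totals:
  C: 6
  H: 3
  N: 3
  O: 2
Molecular formula: C6H3N3O2.
  M = 6(12.0) + 3(1.007825) + 3(14.003074) + 2(15.994915)
    = 72.000000 + 3.023475 + 42.009222 + 31.989830 = 149.022527

149.0225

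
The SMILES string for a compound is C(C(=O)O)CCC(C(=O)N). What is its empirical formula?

C6H11NO3

Atom tally by fragment:
  HOOCCH2 → C:2 H:3 O:2
  CH2 → C:1 H:2
  CH2 → C:1 H:2
  CH2CONH2 → C:2 H:4 O:1 N:1
Element totals:
  C: 6
  H: 11
  N: 1
  O: 3
Molecular formula: C6H11NO3.
gcd of subscripts (6, 11, 1, 3) = 1, so the empirical formula equals the molecular formula.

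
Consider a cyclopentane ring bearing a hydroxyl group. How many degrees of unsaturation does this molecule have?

Atom tally by fragment:
  cyclopentane ring core → C:5 H:10
  (− 1 ring H displaced by substituents)
  + OH → O:1 H:1
Element totals:
  C: 5
  H: 10
  O: 1
Molecular formula: C5H10O.
DoU = (2C + 2 + N − H − X) / 2 = (2·5 + 2 + 0 − 10 − 0) / 2 = 1.

1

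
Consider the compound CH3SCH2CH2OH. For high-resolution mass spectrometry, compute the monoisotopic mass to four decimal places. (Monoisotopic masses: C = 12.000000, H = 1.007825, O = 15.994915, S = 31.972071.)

92.0296

Element totals:
  C: 3
  H: 8
  O: 1
  S: 1
Molecular formula: C3H8OS.
  M = 3(12.0) + 8(1.007825) + 15.994915 + 31.972071
    = 36.000000 + 8.062600 + 15.994915 + 31.972071 = 92.029586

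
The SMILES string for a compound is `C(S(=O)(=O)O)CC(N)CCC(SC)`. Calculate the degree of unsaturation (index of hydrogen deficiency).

Atom tally by fragment:
  HO3SCH2 → C:1 H:3 S:1 O:3
  CH2 → C:1 H:2
  CH(NH2) → C:1 H:3 N:1
  CH2 → C:1 H:2
  CH2 → C:1 H:2
  CH2SCH3 → C:2 H:5 S:1
Element totals:
  C: 7
  H: 17
  N: 1
  O: 3
  S: 2
Molecular formula: C7H17NO3S2.
DoU = (2C + 2 + N − H − X) / 2 = (2·7 + 2 + 1 − 17 − 0) / 2 = 0.

0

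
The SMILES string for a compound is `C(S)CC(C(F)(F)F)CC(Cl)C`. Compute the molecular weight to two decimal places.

220.68 g/mol

Atom tally by fragment:
  HSCH2 → C:1 H:3 S:1
  CH2 → C:1 H:2
  CH(CF3) → C:2 H:1 F:3
  CH2 → C:1 H:2
  CH(Cl) → C:1 H:1 Cl:1
  CH3 → C:1 H:3
Element totals:
  C: 7
  H: 12
  Cl: 1
  F: 3
  S: 1
Molecular formula: C7H12ClF3S.
  M = 7(12.011) + 12(1.008) + 35.45 + 3(18.998) + 32.06
    = 84.077 + 12.096 + 35.450 + 56.994 + 32.060 = 220.677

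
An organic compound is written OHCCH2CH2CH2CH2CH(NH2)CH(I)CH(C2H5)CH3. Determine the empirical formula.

C11H22INO

Element totals:
  C: 11
  H: 22
  I: 1
  N: 1
  O: 1
Molecular formula: C11H22INO.
gcd of subscripts (11, 22, 1, 1, 1) = 1, so the empirical formula equals the molecular formula.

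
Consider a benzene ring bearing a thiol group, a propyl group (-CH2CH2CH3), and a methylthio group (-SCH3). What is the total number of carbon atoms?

Atom tally by fragment:
  benzene ring core → C:6 H:6
  (− 3 ring H displaced by substituents)
  + SH → S:1 H:1
  + CH2CH2CH3 → C:3 H:7
  + SCH3 → C:1 H:3 S:1
Element totals:
  C: 10
  H: 14
  S: 2

10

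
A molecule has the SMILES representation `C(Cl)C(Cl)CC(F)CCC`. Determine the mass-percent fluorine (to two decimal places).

Atom tally by fragment:
  ClCH2 → C:1 H:2 Cl:1
  CH(Cl) → C:1 H:1 Cl:1
  CH2 → C:1 H:2
  CH(F) → C:1 H:1 F:1
  CH2 → C:1 H:2
  CH2 → C:1 H:2
  CH3 → C:1 H:3
Element totals:
  C: 7
  H: 13
  Cl: 2
  F: 1
Molecular formula: C7H13Cl2F.
Molar mass = 187.079 g/mol.
Mass from F: 1 × 18.998 = 18.998 g/mol.
%F = 18.998 / 187.079 × 100 = 10.16%.

10.16%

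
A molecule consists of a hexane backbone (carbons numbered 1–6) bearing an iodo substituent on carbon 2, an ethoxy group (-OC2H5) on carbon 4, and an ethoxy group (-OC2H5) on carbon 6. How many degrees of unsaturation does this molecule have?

0

Atom tally by fragment:
  CH3 → C:1 H:3
  CH(I) → C:1 H:1 I:1
  CH2 → C:1 H:2
  CH(OC2H5) → C:3 H:6 O:1
  CH2 → C:1 H:2
  CH2OC2H5 → C:3 H:7 O:1
Element totals:
  C: 10
  H: 21
  I: 1
  O: 2
Molecular formula: C10H21IO2.
DoU = (2C + 2 + N − H − X) / 2 = (2·10 + 2 + 0 − 21 − 1) / 2 = 0.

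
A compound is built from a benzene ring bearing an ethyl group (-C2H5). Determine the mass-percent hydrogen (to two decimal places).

9.49%

Atom tally by fragment:
  benzene ring core → C:6 H:6
  (− 1 ring H displaced by substituents)
  + C2H5 → C:2 H:5
Element totals:
  C: 8
  H: 10
Molecular formula: C8H10.
Molar mass = 106.168 g/mol.
Mass from H: 10 × 1.008 = 10.080 g/mol.
%H = 10.080 / 106.168 × 100 = 9.49%.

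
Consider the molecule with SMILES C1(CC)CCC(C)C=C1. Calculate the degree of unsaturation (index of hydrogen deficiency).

Atom tally by fragment:
  cyclohexene ring core → C:6 H:10
  (− 2 ring H displaced by substituents)
  + C2H5 → C:2 H:5
  + CH3 → C:1 H:3
Element totals:
  C: 9
  H: 16
Molecular formula: C9H16.
DoU = (2C + 2 + N − H − X) / 2 = (2·9 + 2 + 0 − 16 − 0) / 2 = 2.

2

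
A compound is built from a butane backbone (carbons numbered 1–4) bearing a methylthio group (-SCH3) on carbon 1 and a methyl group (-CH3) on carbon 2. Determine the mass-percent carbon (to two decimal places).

Atom tally by fragment:
  CH3SCH2 → C:2 H:5 S:1
  CH(CH3) → C:2 H:4
  CH2 → C:1 H:2
  CH3 → C:1 H:3
Element totals:
  C: 6
  H: 14
  S: 1
Molecular formula: C6H14S.
Molar mass = 118.238 g/mol.
Mass from C: 6 × 12.011 = 72.066 g/mol.
%C = 72.066 / 118.238 × 100 = 60.95%.

60.95%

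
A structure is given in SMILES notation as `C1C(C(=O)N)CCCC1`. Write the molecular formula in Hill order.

Atom tally by fragment:
  cyclohexane ring core → C:6 H:12
  (− 1 ring H displaced by substituents)
  + CONH2 → C:1 H:2 O:1 N:1
Element totals:
  C: 7
  H: 13
  N: 1
  O: 1

C7H13NO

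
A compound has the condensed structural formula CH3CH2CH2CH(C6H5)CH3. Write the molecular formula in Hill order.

C11H16

Atom tally by fragment:
  CH3 → C:1 H:3
  CH2 → C:1 H:2
  CH2 → C:1 H:2
  CH(C6H5) → C:7 H:6
  CH3 → C:1 H:3
Element totals:
  C: 11
  H: 16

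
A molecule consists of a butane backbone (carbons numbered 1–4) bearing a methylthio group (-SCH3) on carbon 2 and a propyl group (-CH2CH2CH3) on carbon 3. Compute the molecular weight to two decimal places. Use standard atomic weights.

Atom tally by fragment:
  CH3 → C:1 H:3
  CH(SCH3) → C:2 H:4 S:1
  CH(CH2CH2CH3) → C:4 H:8
  CH3 → C:1 H:3
Element totals:
  C: 8
  H: 18
  S: 1
Molecular formula: C8H18S.
  M = 8(12.011) + 18(1.008) + 32.06
    = 96.088 + 18.144 + 32.060 = 146.292

146.29 g/mol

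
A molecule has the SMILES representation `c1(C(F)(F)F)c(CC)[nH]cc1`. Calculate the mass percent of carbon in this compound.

51.54%

Atom tally by fragment:
  pyrrole ring core → C:4 H:5 N:1
  (− 2 ring H displaced by substituents)
  + CF3 → C:1 F:3
  + C2H5 → C:2 H:5
Element totals:
  C: 7
  H: 8
  F: 3
  N: 1
Molecular formula: C7H8F3N.
Molar mass = 163.142 g/mol.
Mass from C: 7 × 12.011 = 84.077 g/mol.
%C = 84.077 / 163.142 × 100 = 51.54%.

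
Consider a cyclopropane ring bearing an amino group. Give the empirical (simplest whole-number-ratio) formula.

C3H7N

Atom tally by fragment:
  cyclopropane ring core → C:3 H:6
  (− 1 ring H displaced by substituents)
  + NH2 → N:1 H:2
Element totals:
  C: 3
  H: 7
  N: 1
Molecular formula: C3H7N.
gcd of subscripts (3, 7, 1) = 1, so the empirical formula equals the molecular formula.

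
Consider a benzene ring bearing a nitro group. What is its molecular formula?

Atom tally by fragment:
  benzene ring core → C:6 H:6
  (− 1 ring H displaced by substituents)
  + NO2 → N:1 O:2
Element totals:
  C: 6
  H: 5
  N: 1
  O: 2

C6H5NO2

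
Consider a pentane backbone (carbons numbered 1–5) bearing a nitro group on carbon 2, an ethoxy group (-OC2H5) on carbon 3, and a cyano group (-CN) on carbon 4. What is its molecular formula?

C8H14N2O3

Atom tally by fragment:
  CH3 → C:1 H:3
  CH(NO2) → C:1 H:1 N:1 O:2
  CH(OC2H5) → C:3 H:6 O:1
  CH(CN) → C:2 H:1 N:1
  CH3 → C:1 H:3
Element totals:
  C: 8
  H: 14
  N: 2
  O: 3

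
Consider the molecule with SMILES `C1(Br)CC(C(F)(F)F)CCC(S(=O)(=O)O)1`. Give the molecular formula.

C7H10BrF3O3S

Atom tally by fragment:
  cyclohexane ring core → C:6 H:12
  (− 3 ring H displaced by substituents)
  + Br → Br:1
  + CF3 → C:1 F:3
  + SO3H → S:1 O:3 H:1
Element totals:
  C: 7
  H: 10
  Br: 1
  F: 3
  O: 3
  S: 1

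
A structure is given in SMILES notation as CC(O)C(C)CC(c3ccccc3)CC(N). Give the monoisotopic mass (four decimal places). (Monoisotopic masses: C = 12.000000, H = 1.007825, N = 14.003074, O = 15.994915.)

Atom tally by fragment:
  CH3 → C:1 H:3
  CH(OH) → C:1 H:2 O:1
  CH(CH3) → C:2 H:4
  CH2 → C:1 H:2
  CH(C6H5) → C:7 H:6
  CH2 → C:1 H:2
  CH2NH2 → C:1 H:4 N:1
Element totals:
  C: 14
  H: 23
  N: 1
  O: 1
Molecular formula: C14H23NO.
  M = 14(12.0) + 23(1.007825) + 14.003074 + 15.994915
    = 168.000000 + 23.179975 + 14.003074 + 15.994915 = 221.177964

221.1780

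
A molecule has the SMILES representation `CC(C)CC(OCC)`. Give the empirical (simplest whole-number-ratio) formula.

C7H16O

Atom tally by fragment:
  CH3 → C:1 H:3
  CH(CH3) → C:2 H:4
  CH2 → C:1 H:2
  CH2OC2H5 → C:3 H:7 O:1
Element totals:
  C: 7
  H: 16
  O: 1
Molecular formula: C7H16O.
gcd of subscripts (7, 16, 1) = 1, so the empirical formula equals the molecular formula.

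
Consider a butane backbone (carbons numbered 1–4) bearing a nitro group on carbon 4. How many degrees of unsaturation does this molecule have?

1

Atom tally by fragment:
  CH3 → C:1 H:3
  CH2 → C:1 H:2
  CH2 → C:1 H:2
  CH2NO2 → C:1 H:2 N:1 O:2
Element totals:
  C: 4
  H: 9
  N: 1
  O: 2
Molecular formula: C4H9NO2.
DoU = (2C + 2 + N − H − X) / 2 = (2·4 + 2 + 1 − 9 − 0) / 2 = 1.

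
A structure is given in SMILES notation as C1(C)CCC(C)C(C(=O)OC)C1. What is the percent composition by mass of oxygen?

18.79%

Atom tally by fragment:
  cyclohexane ring core → C:6 H:12
  (− 3 ring H displaced by substituents)
  + CH3 → C:1 H:3
  + CH3 → C:1 H:3
  + COOCH3 → C:2 H:3 O:2
Element totals:
  C: 10
  H: 18
  O: 2
Molecular formula: C10H18O2.
Molar mass = 170.252 g/mol.
Mass from O: 2 × 15.999 = 31.998 g/mol.
%O = 31.998 / 170.252 × 100 = 18.79%.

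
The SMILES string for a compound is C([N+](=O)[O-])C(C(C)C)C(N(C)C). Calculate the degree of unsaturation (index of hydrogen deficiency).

Atom tally by fragment:
  O2NCH2 → C:1 H:2 N:1 O:2
  CH(CH(CH3)2) → C:4 H:8
  CH2N(CH3)2 → C:3 H:8 N:1
Element totals:
  C: 8
  H: 18
  N: 2
  O: 2
Molecular formula: C8H18N2O2.
DoU = (2C + 2 + N − H − X) / 2 = (2·8 + 2 + 2 − 18 − 0) / 2 = 1.

1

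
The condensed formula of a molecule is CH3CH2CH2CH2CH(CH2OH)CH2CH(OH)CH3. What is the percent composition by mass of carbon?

67.45%

Atom tally by fragment:
  CH3 → C:1 H:3
  CH2 → C:1 H:2
  CH2 → C:1 H:2
  CH2 → C:1 H:2
  CH(CH2OH) → C:2 H:4 O:1
  CH2 → C:1 H:2
  CH(OH) → C:1 H:2 O:1
  CH3 → C:1 H:3
Element totals:
  C: 9
  H: 20
  O: 2
Molecular formula: C9H20O2.
Molar mass = 160.257 g/mol.
Mass from C: 9 × 12.011 = 108.099 g/mol.
%C = 108.099 / 160.257 × 100 = 67.45%.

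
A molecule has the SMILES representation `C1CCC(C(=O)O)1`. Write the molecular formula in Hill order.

C5H8O2

Atom tally by fragment:
  cyclobutane ring core → C:4 H:8
  (− 1 ring H displaced by substituents)
  + COOH → C:1 H:1 O:2
Element totals:
  C: 5
  H: 8
  O: 2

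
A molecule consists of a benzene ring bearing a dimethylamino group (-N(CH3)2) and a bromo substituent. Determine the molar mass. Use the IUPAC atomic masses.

200.08 g/mol

Atom tally by fragment:
  benzene ring core → C:6 H:6
  (− 2 ring H displaced by substituents)
  + N(CH3)2 → N:1 C:2 H:6
  + Br → Br:1
Element totals:
  C: 8
  H: 10
  Br: 1
  N: 1
Molecular formula: C8H10BrN.
  M = 8(12.011) + 10(1.008) + 79.904 + 14.007
    = 96.088 + 10.080 + 79.904 + 14.007 = 200.079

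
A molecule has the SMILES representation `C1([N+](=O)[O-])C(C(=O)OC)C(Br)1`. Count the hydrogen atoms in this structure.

Atom tally by fragment:
  cyclopropane ring core → C:3 H:6
  (− 3 ring H displaced by substituents)
  + NO2 → N:1 O:2
  + COOCH3 → C:2 H:3 O:2
  + Br → Br:1
Element totals:
  C: 5
  H: 6
  Br: 1
  N: 1
  O: 4

6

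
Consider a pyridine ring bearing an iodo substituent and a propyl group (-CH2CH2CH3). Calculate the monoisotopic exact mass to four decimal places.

246.9858

Atom tally by fragment:
  pyridine ring core → C:5 H:5 N:1
  (− 2 ring H displaced by substituents)
  + I → I:1
  + CH2CH2CH3 → C:3 H:7
Element totals:
  C: 8
  H: 10
  I: 1
  N: 1
Molecular formula: C8H10IN.
  M = 8(12.0) + 10(1.007825) + 126.904472 + 14.003074
    = 96.000000 + 10.078250 + 126.904472 + 14.003074 = 246.985796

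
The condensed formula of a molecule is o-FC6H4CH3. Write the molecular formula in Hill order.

C7H7F

Atom tally by fragment:
  benzene ring core → C:6 H:6
  (− 2 ring H displaced by substituents)
  + F → F:1
  + CH3 → C:1 H:3
Element totals:
  C: 7
  H: 7
  F: 1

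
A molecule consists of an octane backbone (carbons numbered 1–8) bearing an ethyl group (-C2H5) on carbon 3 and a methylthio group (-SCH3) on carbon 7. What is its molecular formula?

C11H24S

Atom tally by fragment:
  CH3 → C:1 H:3
  CH2 → C:1 H:2
  CH(C2H5) → C:3 H:6
  CH2 → C:1 H:2
  CH2 → C:1 H:2
  CH2 → C:1 H:2
  CH(SCH3) → C:2 H:4 S:1
  CH3 → C:1 H:3
Element totals:
  C: 11
  H: 24
  S: 1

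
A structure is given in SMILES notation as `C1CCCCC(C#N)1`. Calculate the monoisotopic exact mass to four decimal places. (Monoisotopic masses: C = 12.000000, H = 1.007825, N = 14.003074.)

109.0891

Atom tally by fragment:
  cyclohexane ring core → C:6 H:12
  (− 1 ring H displaced by substituents)
  + CN → C:1 N:1
Element totals:
  C: 7
  H: 11
  N: 1
Molecular formula: C7H11N.
  M = 7(12.0) + 11(1.007825) + 14.003074
    = 84.000000 + 11.086075 + 14.003074 = 109.089149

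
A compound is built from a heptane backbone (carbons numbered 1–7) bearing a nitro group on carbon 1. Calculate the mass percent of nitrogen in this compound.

9.65%

Atom tally by fragment:
  O2NCH2 → C:1 H:2 N:1 O:2
  CH2 → C:1 H:2
  CH2 → C:1 H:2
  CH2 → C:1 H:2
  CH2 → C:1 H:2
  CH2 → C:1 H:2
  CH3 → C:1 H:3
Element totals:
  C: 7
  H: 15
  N: 1
  O: 2
Molecular formula: C7H15NO2.
Molar mass = 145.202 g/mol.
Mass from N: 1 × 14.007 = 14.007 g/mol.
%N = 14.007 / 145.202 × 100 = 9.65%.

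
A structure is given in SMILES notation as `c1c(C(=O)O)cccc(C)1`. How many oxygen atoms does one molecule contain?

Atom tally by fragment:
  benzene ring core → C:6 H:6
  (− 2 ring H displaced by substituents)
  + COOH → C:1 H:1 O:2
  + CH3 → C:1 H:3
Element totals:
  C: 8
  H: 8
  O: 2

2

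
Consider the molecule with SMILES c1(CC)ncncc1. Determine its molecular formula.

Atom tally by fragment:
  pyrimidine ring core → C:4 H:4 N:2
  (− 1 ring H displaced by substituents)
  + C2H5 → C:2 H:5
Element totals:
  C: 6
  H: 8
  N: 2

C6H8N2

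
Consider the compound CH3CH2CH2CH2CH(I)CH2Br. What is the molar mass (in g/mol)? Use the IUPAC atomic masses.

Atom tally by fragment:
  CH3 → C:1 H:3
  CH2 → C:1 H:2
  CH2 → C:1 H:2
  CH2 → C:1 H:2
  CH(I) → C:1 H:1 I:1
  CH2Br → C:1 H:2 Br:1
Element totals:
  C: 6
  H: 12
  Br: 1
  I: 1
Molecular formula: C6H12BrI.
  M = 6(12.011) + 12(1.008) + 79.904 + 126.904
    = 72.066 + 12.096 + 79.904 + 126.904 = 290.970

290.97 g/mol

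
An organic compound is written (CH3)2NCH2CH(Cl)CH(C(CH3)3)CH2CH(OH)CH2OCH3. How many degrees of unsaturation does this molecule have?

0

Element totals:
  C: 13
  H: 28
  Cl: 1
  N: 1
  O: 2
Molecular formula: C13H28ClNO2.
DoU = (2C + 2 + N − H − X) / 2 = (2·13 + 2 + 1 − 28 − 1) / 2 = 0.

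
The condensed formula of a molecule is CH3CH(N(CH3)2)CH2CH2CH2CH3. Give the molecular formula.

C8H19N

Atom tally by fragment:
  CH3 → C:1 H:3
  CH(N(CH3)2) → C:3 H:7 N:1
  CH2 → C:1 H:2
  CH2 → C:1 H:2
  CH2 → C:1 H:2
  CH3 → C:1 H:3
Element totals:
  C: 8
  H: 19
  N: 1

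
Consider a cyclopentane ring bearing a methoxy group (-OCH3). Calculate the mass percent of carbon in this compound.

Atom tally by fragment:
  cyclopentane ring core → C:5 H:10
  (− 1 ring H displaced by substituents)
  + OCH3 → C:1 H:3 O:1
Element totals:
  C: 6
  H: 12
  O: 1
Molecular formula: C6H12O.
Molar mass = 100.161 g/mol.
Mass from C: 6 × 12.011 = 72.066 g/mol.
%C = 72.066 / 100.161 × 100 = 71.95%.

71.95%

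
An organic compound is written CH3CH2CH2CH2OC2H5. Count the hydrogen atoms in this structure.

Element totals:
  C: 6
  H: 14
  O: 1

14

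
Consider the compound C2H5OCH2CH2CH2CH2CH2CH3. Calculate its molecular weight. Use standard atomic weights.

Atom tally by fragment:
  C2H5OCH2 → C:3 H:7 O:1
  CH2 → C:1 H:2
  CH2 → C:1 H:2
  CH2 → C:1 H:2
  CH2 → C:1 H:2
  CH3 → C:1 H:3
Element totals:
  C: 8
  H: 18
  O: 1
Molecular formula: C8H18O.
  M = 8(12.011) + 18(1.008) + 15.999
    = 96.088 + 18.144 + 15.999 = 130.231

130.23 g/mol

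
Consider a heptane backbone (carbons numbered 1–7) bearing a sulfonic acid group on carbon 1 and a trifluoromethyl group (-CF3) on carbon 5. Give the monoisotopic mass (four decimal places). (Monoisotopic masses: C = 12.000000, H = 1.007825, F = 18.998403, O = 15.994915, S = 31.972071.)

248.0694

Atom tally by fragment:
  HO3SCH2 → C:1 H:3 S:1 O:3
  CH2 → C:1 H:2
  CH2 → C:1 H:2
  CH2 → C:1 H:2
  CH(CF3) → C:2 H:1 F:3
  CH2 → C:1 H:2
  CH3 → C:1 H:3
Element totals:
  C: 8
  H: 15
  F: 3
  O: 3
  S: 1
Molecular formula: C8H15F3O3S.
  M = 8(12.0) + 15(1.007825) + 3(18.998403) + 3(15.994915) + 31.972071
    = 96.000000 + 15.117375 + 56.995209 + 47.984745 + 31.972071 = 248.069400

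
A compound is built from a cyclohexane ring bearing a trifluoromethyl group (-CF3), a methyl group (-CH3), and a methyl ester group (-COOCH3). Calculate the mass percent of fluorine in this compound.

Atom tally by fragment:
  cyclohexane ring core → C:6 H:12
  (− 3 ring H displaced by substituents)
  + CF3 → C:1 F:3
  + CH3 → C:1 H:3
  + COOCH3 → C:2 H:3 O:2
Element totals:
  C: 10
  H: 15
  F: 3
  O: 2
Molecular formula: C10H15F3O2.
Molar mass = 224.222 g/mol.
Mass from F: 3 × 18.998 = 56.994 g/mol.
%F = 56.994 / 224.222 × 100 = 25.42%.

25.42%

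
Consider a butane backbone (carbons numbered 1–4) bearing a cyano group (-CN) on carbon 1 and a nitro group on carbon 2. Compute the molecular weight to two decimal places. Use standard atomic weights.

Atom tally by fragment:
  NCCH2 → C:2 H:2 N:1
  CH(NO2) → C:1 H:1 N:1 O:2
  CH2 → C:1 H:2
  CH3 → C:1 H:3
Element totals:
  C: 5
  H: 8
  N: 2
  O: 2
Molecular formula: C5H8N2O2.
  M = 5(12.011) + 8(1.008) + 2(14.007) + 2(15.999)
    = 60.055 + 8.064 + 28.014 + 31.998 = 128.131

128.13 g/mol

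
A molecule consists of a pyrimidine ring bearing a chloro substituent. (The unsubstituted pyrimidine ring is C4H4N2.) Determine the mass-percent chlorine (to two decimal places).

30.95%

Atom tally by fragment:
  pyrimidine ring core → C:4 H:4 N:2
  (− 1 ring H displaced by substituents)
  + Cl → Cl:1
Element totals:
  C: 4
  H: 3
  Cl: 1
  N: 2
Molecular formula: C4H3ClN2.
Molar mass = 114.532 g/mol.
Mass from Cl: 1 × 35.45 = 35.450 g/mol.
%Cl = 35.450 / 114.532 × 100 = 30.95%.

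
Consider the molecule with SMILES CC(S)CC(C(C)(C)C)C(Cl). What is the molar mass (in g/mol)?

Atom tally by fragment:
  CH3 → C:1 H:3
  CH(SH) → C:1 H:2 S:1
  CH2 → C:1 H:2
  CH(C(CH3)3) → C:5 H:10
  CH2Cl → C:1 H:2 Cl:1
Element totals:
  C: 9
  H: 19
  Cl: 1
  S: 1
Molecular formula: C9H19ClS.
  M = 9(12.011) + 19(1.008) + 35.45 + 32.06
    = 108.099 + 19.152 + 35.450 + 32.060 = 194.761

194.76 g/mol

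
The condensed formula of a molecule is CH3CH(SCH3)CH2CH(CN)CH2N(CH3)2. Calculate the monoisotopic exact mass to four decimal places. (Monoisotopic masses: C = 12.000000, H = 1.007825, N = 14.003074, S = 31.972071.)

186.1191

Element totals:
  C: 9
  H: 18
  N: 2
  S: 1
Molecular formula: C9H18N2S.
  M = 9(12.0) + 18(1.007825) + 2(14.003074) + 31.972071
    = 108.000000 + 18.140850 + 28.006148 + 31.972071 = 186.119069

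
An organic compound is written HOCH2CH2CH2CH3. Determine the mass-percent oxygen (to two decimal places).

21.58%

Element totals:
  C: 4
  H: 10
  O: 1
Molecular formula: C4H10O.
Molar mass = 74.123 g/mol.
Mass from O: 1 × 15.999 = 15.999 g/mol.
%O = 15.999 / 74.123 × 100 = 21.58%.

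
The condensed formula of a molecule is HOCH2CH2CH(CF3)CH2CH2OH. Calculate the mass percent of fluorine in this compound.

Atom tally by fragment:
  HOCH2CH2 → C:2 H:5 O:1
  CH(CF3) → C:2 H:1 F:3
  CH2 → C:1 H:2
  CH2OH → C:1 H:3 O:1
Element totals:
  C: 6
  H: 11
  F: 3
  O: 2
Molecular formula: C6H11F3O2.
Molar mass = 172.146 g/mol.
Mass from F: 3 × 18.998 = 56.994 g/mol.
%F = 56.994 / 172.146 × 100 = 33.11%.

33.11%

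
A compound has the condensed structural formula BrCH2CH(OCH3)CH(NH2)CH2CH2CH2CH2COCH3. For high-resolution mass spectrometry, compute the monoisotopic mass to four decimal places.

265.0677

Atom tally by fragment:
  BrCH2 → C:1 H:2 Br:1
  CH(OCH3) → C:2 H:4 O:1
  CH(NH2) → C:1 H:3 N:1
  CH2 → C:1 H:2
  CH2 → C:1 H:2
  CH2 → C:1 H:2
  CH2COCH3 → C:3 H:5 O:1
Element totals:
  C: 10
  H: 20
  Br: 1
  N: 1
  O: 2
Molecular formula: C10H20BrNO2.
  M = 10(12.0) + 20(1.007825) + 78.918338 + 14.003074 + 2(15.994915)
    = 120.000000 + 20.156500 + 78.918338 + 14.003074 + 31.989830 = 265.067742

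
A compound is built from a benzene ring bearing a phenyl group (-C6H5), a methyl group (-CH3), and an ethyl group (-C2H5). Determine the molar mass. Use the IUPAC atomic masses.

196.29 g/mol

Atom tally by fragment:
  benzene ring core → C:6 H:6
  (− 3 ring H displaced by substituents)
  + C6H5 → C:6 H:5
  + CH3 → C:1 H:3
  + C2H5 → C:2 H:5
Element totals:
  C: 15
  H: 16
Molecular formula: C15H16.
  M = 15(12.011) + 16(1.008)
    = 180.165 + 16.128 = 196.293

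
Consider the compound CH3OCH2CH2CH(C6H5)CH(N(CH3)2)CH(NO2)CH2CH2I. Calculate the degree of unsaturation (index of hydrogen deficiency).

5

Element totals:
  C: 16
  H: 25
  I: 1
  N: 2
  O: 3
Molecular formula: C16H25IN2O3.
DoU = (2C + 2 + N − H − X) / 2 = (2·16 + 2 + 2 − 25 − 1) / 2 = 5.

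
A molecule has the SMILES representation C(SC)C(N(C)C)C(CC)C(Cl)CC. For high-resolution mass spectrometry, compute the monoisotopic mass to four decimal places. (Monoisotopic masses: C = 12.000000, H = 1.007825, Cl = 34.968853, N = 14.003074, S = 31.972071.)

237.1318

Atom tally by fragment:
  CH3SCH2 → C:2 H:5 S:1
  CH(N(CH3)2) → C:3 H:7 N:1
  CH(C2H5) → C:3 H:6
  CH(Cl) → C:1 H:1 Cl:1
  CH2 → C:1 H:2
  CH3 → C:1 H:3
Element totals:
  C: 11
  H: 24
  Cl: 1
  N: 1
  S: 1
Molecular formula: C11H24ClNS.
  M = 11(12.0) + 24(1.007825) + 34.968853 + 14.003074 + 31.972071
    = 132.000000 + 24.187800 + 34.968853 + 14.003074 + 31.972071 = 237.131798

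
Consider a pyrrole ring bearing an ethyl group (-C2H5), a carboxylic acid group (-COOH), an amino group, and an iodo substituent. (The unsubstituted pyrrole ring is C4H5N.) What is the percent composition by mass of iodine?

45.31%

Atom tally by fragment:
  pyrrole ring core → C:4 H:5 N:1
  (− 4 ring H displaced by substituents)
  + C2H5 → C:2 H:5
  + COOH → C:1 H:1 O:2
  + NH2 → N:1 H:2
  + I → I:1
Element totals:
  C: 7
  H: 9
  I: 1
  N: 2
  O: 2
Molecular formula: C7H9IN2O2.
Molar mass = 280.065 g/mol.
Mass from I: 1 × 126.904 = 126.904 g/mol.
%I = 126.904 / 280.065 × 100 = 45.31%.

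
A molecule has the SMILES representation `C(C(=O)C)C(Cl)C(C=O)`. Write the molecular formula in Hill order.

C6H9ClO2

Atom tally by fragment:
  CH3COCH2 → C:3 H:5 O:1
  CH(Cl) → C:1 H:1 Cl:1
  CH2CHO → C:2 H:3 O:1
Element totals:
  C: 6
  H: 9
  Cl: 1
  O: 2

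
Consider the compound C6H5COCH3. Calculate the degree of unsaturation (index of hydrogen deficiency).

5

Element totals:
  C: 8
  H: 8
  O: 1
Molecular formula: C8H8O.
DoU = (2C + 2 + N − H − X) / 2 = (2·8 + 2 + 0 − 8 − 0) / 2 = 5.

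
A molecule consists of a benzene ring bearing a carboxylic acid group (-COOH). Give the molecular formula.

Atom tally by fragment:
  benzene ring core → C:6 H:6
  (− 1 ring H displaced by substituents)
  + COOH → C:1 H:1 O:2
Element totals:
  C: 7
  H: 6
  O: 2

C7H6O2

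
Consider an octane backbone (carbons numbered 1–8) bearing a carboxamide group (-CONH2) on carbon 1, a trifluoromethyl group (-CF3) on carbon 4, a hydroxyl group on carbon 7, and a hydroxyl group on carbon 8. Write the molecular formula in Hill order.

C10H18F3NO3

Atom tally by fragment:
  H2NOCCH2 → C:2 H:4 O:1 N:1
  CH2 → C:1 H:2
  CH2 → C:1 H:2
  CH(CF3) → C:2 H:1 F:3
  CH2 → C:1 H:2
  CH2 → C:1 H:2
  CH(OH) → C:1 H:2 O:1
  CH2OH → C:1 H:3 O:1
Element totals:
  C: 10
  H: 18
  F: 3
  N: 1
  O: 3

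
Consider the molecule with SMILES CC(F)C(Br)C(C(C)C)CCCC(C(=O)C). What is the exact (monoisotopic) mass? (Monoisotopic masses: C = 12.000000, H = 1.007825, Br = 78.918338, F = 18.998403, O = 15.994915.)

294.0995

Atom tally by fragment:
  CH3 → C:1 H:3
  CH(F) → C:1 H:1 F:1
  CH(Br) → C:1 H:1 Br:1
  CH(CH(CH3)2) → C:4 H:8
  CH2 → C:1 H:2
  CH2 → C:1 H:2
  CH2 → C:1 H:2
  CH2COCH3 → C:3 H:5 O:1
Element totals:
  C: 13
  H: 24
  Br: 1
  F: 1
  O: 1
Molecular formula: C13H24BrFO.
  M = 13(12.0) + 24(1.007825) + 78.918338 + 18.998403 + 15.994915
    = 156.000000 + 24.187800 + 78.918338 + 18.998403 + 15.994915 = 294.099456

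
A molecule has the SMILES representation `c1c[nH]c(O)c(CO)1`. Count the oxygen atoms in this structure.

Atom tally by fragment:
  pyrrole ring core → C:4 H:5 N:1
  (− 2 ring H displaced by substituents)
  + OH → O:1 H:1
  + CH2OH → C:1 H:3 O:1
Element totals:
  C: 5
  H: 7
  N: 1
  O: 2

2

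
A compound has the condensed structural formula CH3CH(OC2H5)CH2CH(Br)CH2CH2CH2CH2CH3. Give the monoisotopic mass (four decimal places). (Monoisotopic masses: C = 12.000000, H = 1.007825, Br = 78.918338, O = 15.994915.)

250.0932

Element totals:
  C: 11
  H: 23
  Br: 1
  O: 1
Molecular formula: C11H23BrO.
  M = 11(12.0) + 23(1.007825) + 78.918338 + 15.994915
    = 132.000000 + 23.179975 + 78.918338 + 15.994915 = 250.093228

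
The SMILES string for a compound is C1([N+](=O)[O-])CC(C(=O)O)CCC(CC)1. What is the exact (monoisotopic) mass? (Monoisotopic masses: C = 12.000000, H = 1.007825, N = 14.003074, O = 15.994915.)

Atom tally by fragment:
  cyclohexane ring core → C:6 H:12
  (− 3 ring H displaced by substituents)
  + NO2 → N:1 O:2
  + COOH → C:1 H:1 O:2
  + C2H5 → C:2 H:5
Element totals:
  C: 9
  H: 15
  N: 1
  O: 4
Molecular formula: C9H15NO4.
  M = 9(12.0) + 15(1.007825) + 14.003074 + 4(15.994915)
    = 108.000000 + 15.117375 + 14.003074 + 63.979660 = 201.100109

201.1001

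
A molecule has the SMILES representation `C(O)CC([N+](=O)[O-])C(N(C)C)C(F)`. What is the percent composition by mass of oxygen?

24.71%

Atom tally by fragment:
  HOCH2 → C:1 H:3 O:1
  CH2 → C:1 H:2
  CH(NO2) → C:1 H:1 N:1 O:2
  CH(N(CH3)2) → C:3 H:7 N:1
  CH2F → C:1 H:2 F:1
Element totals:
  C: 7
  H: 15
  F: 1
  N: 2
  O: 3
Molecular formula: C7H15FN2O3.
Molar mass = 194.206 g/mol.
Mass from O: 3 × 15.999 = 47.997 g/mol.
%O = 47.997 / 194.206 × 100 = 24.71%.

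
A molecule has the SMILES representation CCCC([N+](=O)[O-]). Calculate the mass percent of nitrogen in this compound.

13.58%

Atom tally by fragment:
  CH3 → C:1 H:3
  CH2 → C:1 H:2
  CH2 → C:1 H:2
  CH2NO2 → C:1 H:2 N:1 O:2
Element totals:
  C: 4
  H: 9
  N: 1
  O: 2
Molecular formula: C4H9NO2.
Molar mass = 103.121 g/mol.
Mass from N: 1 × 14.007 = 14.007 g/mol.
%N = 14.007 / 103.121 × 100 = 13.58%.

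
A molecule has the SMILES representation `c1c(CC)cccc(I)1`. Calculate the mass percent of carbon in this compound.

41.41%

Atom tally by fragment:
  benzene ring core → C:6 H:6
  (− 2 ring H displaced by substituents)
  + C2H5 → C:2 H:5
  + I → I:1
Element totals:
  C: 8
  H: 9
  I: 1
Molecular formula: C8H9I.
Molar mass = 232.064 g/mol.
Mass from C: 8 × 12.011 = 96.088 g/mol.
%C = 96.088 / 232.064 × 100 = 41.41%.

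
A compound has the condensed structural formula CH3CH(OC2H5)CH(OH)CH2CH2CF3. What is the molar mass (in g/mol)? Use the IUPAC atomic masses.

200.20 g/mol

Atom tally by fragment:
  CH3 → C:1 H:3
  CH(OC2H5) → C:3 H:6 O:1
  CH(OH) → C:1 H:2 O:1
  CH2 → C:1 H:2
  CH2CF3 → C:2 H:2 F:3
Element totals:
  C: 8
  H: 15
  F: 3
  O: 2
Molecular formula: C8H15F3O2.
  M = 8(12.011) + 15(1.008) + 3(18.998) + 2(15.999)
    = 96.088 + 15.120 + 56.994 + 31.998 = 200.200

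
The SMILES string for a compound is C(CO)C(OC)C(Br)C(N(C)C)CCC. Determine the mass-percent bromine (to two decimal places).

Atom tally by fragment:
  HOCH2CH2 → C:2 H:5 O:1
  CH(OCH3) → C:2 H:4 O:1
  CH(Br) → C:1 H:1 Br:1
  CH(N(CH3)2) → C:3 H:7 N:1
  CH2 → C:1 H:2
  CH2 → C:1 H:2
  CH3 → C:1 H:3
Element totals:
  C: 11
  H: 24
  Br: 1
  N: 1
  O: 2
Molecular formula: C11H24BrNO2.
Molar mass = 282.222 g/mol.
Mass from Br: 1 × 79.904 = 79.904 g/mol.
%Br = 79.904 / 282.222 × 100 = 28.31%.

28.31%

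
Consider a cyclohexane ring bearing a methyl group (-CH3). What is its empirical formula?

Atom tally by fragment:
  cyclohexane ring core → C:6 H:12
  (− 1 ring H displaced by substituents)
  + CH3 → C:1 H:3
Element totals:
  C: 7
  H: 14
Molecular formula: C7H14.
gcd of subscripts = 7; dividing each by 7:
  C: 7/7 = 1
  H: 14/7 = 2

CH2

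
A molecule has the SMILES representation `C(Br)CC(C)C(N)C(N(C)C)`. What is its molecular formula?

C8H19BrN2

Atom tally by fragment:
  BrCH2 → C:1 H:2 Br:1
  CH2 → C:1 H:2
  CH(CH3) → C:2 H:4
  CH(NH2) → C:1 H:3 N:1
  CH2N(CH3)2 → C:3 H:8 N:1
Element totals:
  C: 8
  H: 19
  Br: 1
  N: 2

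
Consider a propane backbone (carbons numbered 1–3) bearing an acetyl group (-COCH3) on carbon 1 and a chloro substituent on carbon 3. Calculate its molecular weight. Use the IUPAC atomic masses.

120.58 g/mol

Atom tally by fragment:
  CH3COCH2 → C:3 H:5 O:1
  CH2 → C:1 H:2
  CH2Cl → C:1 H:2 Cl:1
Element totals:
  C: 5
  H: 9
  Cl: 1
  O: 1
Molecular formula: C5H9ClO.
  M = 5(12.011) + 9(1.008) + 35.45 + 15.999
    = 60.055 + 9.072 + 35.450 + 15.999 = 120.576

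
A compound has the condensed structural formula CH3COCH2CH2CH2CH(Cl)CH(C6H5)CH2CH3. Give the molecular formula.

Atom tally by fragment:
  CH3COCH2 → C:3 H:5 O:1
  CH2 → C:1 H:2
  CH2 → C:1 H:2
  CH(Cl) → C:1 H:1 Cl:1
  CH(C6H5) → C:7 H:6
  CH2 → C:1 H:2
  CH3 → C:1 H:3
Element totals:
  C: 15
  H: 21
  Cl: 1
  O: 1

C15H21ClO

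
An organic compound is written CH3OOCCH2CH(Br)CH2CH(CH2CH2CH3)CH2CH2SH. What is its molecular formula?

Element totals:
  C: 11
  H: 21
  Br: 1
  O: 2
  S: 1

C11H21BrO2S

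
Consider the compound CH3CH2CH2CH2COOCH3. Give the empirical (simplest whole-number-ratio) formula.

Element totals:
  C: 6
  H: 12
  O: 2
Molecular formula: C6H12O2.
gcd of subscripts = 2; dividing each by 2:
  C: 6/2 = 3
  H: 12/2 = 6
  O: 2/2 = 1

C3H6O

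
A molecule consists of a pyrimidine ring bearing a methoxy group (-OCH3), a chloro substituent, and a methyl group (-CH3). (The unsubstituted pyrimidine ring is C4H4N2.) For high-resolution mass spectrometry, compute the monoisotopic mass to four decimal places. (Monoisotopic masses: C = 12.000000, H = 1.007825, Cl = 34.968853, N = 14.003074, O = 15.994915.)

158.0247

Atom tally by fragment:
  pyrimidine ring core → C:4 H:4 N:2
  (− 3 ring H displaced by substituents)
  + OCH3 → C:1 H:3 O:1
  + Cl → Cl:1
  + CH3 → C:1 H:3
Element totals:
  C: 6
  H: 7
  Cl: 1
  N: 2
  O: 1
Molecular formula: C6H7ClN2O.
  M = 6(12.0) + 7(1.007825) + 34.968853 + 2(14.003074) + 15.994915
    = 72.000000 + 7.054775 + 34.968853 + 28.006148 + 15.994915 = 158.024691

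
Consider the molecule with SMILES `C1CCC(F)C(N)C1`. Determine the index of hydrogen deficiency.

Atom tally by fragment:
  cyclohexane ring core → C:6 H:12
  (− 2 ring H displaced by substituents)
  + F → F:1
  + NH2 → N:1 H:2
Element totals:
  C: 6
  H: 12
  F: 1
  N: 1
Molecular formula: C6H12FN.
DoU = (2C + 2 + N − H − X) / 2 = (2·6 + 2 + 1 − 12 − 1) / 2 = 1.

1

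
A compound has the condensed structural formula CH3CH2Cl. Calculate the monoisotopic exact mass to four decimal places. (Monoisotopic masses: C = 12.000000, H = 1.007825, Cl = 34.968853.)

64.0080

Element totals:
  C: 2
  H: 5
  Cl: 1
Molecular formula: C2H5Cl.
  M = 2(12.0) + 5(1.007825) + 34.968853
    = 24.000000 + 5.039125 + 34.968853 = 64.007978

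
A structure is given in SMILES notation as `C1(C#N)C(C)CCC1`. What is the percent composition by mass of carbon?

Atom tally by fragment:
  cyclopentane ring core → C:5 H:10
  (− 2 ring H displaced by substituents)
  + CN → C:1 N:1
  + CH3 → C:1 H:3
Element totals:
  C: 7
  H: 11
  N: 1
Molecular formula: C7H11N.
Molar mass = 109.172 g/mol.
Mass from C: 7 × 12.011 = 84.077 g/mol.
%C = 84.077 / 109.172 × 100 = 77.01%.

77.01%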